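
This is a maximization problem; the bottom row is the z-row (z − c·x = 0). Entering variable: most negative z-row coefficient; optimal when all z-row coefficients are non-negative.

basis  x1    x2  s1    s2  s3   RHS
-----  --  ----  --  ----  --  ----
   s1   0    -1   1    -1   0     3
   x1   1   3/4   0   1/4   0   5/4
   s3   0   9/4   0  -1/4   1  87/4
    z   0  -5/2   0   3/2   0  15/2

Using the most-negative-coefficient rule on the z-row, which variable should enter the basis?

x2

Negative z-row entries: x2: -5/2.
The most negative is -5/2 in column x2, so x2 enters.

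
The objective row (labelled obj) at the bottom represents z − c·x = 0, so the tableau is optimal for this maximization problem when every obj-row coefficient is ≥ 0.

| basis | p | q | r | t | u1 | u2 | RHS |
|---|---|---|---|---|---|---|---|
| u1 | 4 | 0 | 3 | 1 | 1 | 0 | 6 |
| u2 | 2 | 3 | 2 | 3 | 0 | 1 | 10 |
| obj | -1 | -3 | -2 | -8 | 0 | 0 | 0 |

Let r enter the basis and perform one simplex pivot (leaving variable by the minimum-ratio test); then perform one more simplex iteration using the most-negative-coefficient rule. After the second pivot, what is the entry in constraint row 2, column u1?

Ratio test on column r — row 1: 6/3 = 2; row 2: 10/2 = 5. Minimum is 2 at row 1 (u1 leaves); pivot element 3.
Divide row 1 by 3; eliminate column r from the other rows.
Second iteration: most negative obj-row entry is -22/3 in column t, so t enters.
Ratio test on column t — row 1: 2/(1/3) = 6; row 2: 6/(7/3) = 18/7. Minimum is 18/7 at row 2 (u2 leaves); pivot element 7/3.
Divide row 2 by 7/3; eliminate column t from the other rows.
After both pivots, the entry at constraint row 2, column u1 is -2/7.

-2/7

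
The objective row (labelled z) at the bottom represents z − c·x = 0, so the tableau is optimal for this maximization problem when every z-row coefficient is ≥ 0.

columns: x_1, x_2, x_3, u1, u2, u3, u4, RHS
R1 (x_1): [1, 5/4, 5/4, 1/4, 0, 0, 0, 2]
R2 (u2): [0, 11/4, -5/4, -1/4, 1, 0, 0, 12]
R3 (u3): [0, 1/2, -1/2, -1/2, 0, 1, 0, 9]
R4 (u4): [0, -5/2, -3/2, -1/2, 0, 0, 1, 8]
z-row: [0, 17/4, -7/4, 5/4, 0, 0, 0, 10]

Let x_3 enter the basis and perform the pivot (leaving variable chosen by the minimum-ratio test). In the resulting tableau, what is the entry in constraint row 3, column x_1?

Ratio test on column x_3 — row 1: 2/(5/4) = 8/5; row 2: entry -5/4 ≤ 0; row 3: entry -1/2 ≤ 0; row 4: entry -3/2 ≤ 0. Minimum is 8/5 at row 1 (x_1 leaves); pivot element 5/4.
Divide row 1 by 5/4; eliminate column x_3 from the other rows.
Row 3 update in column x_1: 0 − (-1/2)·(4/5) = 2/5.

2/5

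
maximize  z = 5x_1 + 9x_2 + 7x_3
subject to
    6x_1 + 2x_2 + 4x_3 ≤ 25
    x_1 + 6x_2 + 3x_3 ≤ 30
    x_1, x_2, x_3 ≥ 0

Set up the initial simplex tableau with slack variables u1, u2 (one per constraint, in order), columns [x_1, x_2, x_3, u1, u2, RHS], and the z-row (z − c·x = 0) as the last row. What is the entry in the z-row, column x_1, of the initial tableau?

The z-row carries the negated objective coefficients: the x_1 entry is -5.

-5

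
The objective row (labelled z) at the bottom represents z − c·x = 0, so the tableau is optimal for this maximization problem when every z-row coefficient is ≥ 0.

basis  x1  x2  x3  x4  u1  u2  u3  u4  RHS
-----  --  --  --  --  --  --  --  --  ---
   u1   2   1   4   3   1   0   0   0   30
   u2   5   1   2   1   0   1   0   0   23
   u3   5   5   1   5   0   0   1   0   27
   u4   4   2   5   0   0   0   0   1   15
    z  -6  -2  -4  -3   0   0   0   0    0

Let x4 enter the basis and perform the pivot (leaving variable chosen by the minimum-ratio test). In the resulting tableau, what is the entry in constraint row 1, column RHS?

69/5

Ratio test on column x4 — row 1: 30/3 = 10; row 2: 23/1 = 23; row 3: 27/5 = 27/5; row 4: entry 0 ≤ 0. Minimum is 27/5 at row 3 (u3 leaves); pivot element 5.
Divide row 3 by 5; eliminate column x4 from the other rows.
Row 1 update in column RHS: 30 − 3·(27/5) = 69/5.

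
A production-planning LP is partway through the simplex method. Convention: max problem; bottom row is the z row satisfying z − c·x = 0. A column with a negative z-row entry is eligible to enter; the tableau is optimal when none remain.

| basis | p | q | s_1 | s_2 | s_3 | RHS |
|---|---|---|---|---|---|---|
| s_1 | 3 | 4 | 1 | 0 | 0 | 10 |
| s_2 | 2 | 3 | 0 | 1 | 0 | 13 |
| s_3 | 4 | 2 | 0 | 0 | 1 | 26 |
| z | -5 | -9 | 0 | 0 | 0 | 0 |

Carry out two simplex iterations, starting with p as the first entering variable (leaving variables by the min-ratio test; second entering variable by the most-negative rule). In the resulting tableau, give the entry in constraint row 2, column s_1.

Ratio test on column p — row 1: 10/3 = 10/3; row 2: 13/2 = 13/2; row 3: 26/4 = 13/2. Minimum is 10/3 at row 1 (s_1 leaves); pivot element 3.
Divide row 1 by 3; eliminate column p from the other rows.
Second iteration: most negative z-row entry is -7/3 in column q, so q enters.
Ratio test on column q — row 1: (10/3)/(4/3) = 5/2; row 2: (19/3)/(1/3) = 19; row 3: entry -10/3 ≤ 0. Minimum is 5/2 at row 1 (p leaves); pivot element 4/3.
Divide row 1 by 4/3; eliminate column q from the other rows.
After both pivots, the entry at constraint row 2, column s_1 is -3/4.

-3/4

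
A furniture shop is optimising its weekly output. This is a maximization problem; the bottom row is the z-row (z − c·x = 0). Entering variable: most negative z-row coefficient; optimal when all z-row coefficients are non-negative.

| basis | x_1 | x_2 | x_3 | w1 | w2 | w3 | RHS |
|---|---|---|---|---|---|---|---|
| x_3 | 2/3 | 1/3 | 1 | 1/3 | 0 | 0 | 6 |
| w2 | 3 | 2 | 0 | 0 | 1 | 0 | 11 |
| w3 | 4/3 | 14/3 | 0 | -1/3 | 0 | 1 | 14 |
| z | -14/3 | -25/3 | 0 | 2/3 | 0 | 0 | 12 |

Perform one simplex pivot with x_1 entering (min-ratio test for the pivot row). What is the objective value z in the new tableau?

262/9

Ratio test on column x_1 — row 1: 6/(2/3) = 9; row 2: 11/3 = 11/3; row 3: 14/(4/3) = 21/2. Minimum is 11/3 at row 2 (w2 leaves); pivot element 3.
Pivot on row 2; the z-row RHS becomes 12 − (-14/3)·(11/3) = 262/9.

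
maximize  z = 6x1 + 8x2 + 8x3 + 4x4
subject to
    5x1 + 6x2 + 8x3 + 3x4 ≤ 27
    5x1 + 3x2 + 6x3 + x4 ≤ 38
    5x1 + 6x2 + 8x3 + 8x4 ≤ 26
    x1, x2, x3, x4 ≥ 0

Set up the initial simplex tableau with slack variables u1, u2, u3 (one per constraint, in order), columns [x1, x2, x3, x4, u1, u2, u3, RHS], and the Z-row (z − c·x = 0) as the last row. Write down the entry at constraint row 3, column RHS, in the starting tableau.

26

The RHS of constraint 3 is b_3 = 26.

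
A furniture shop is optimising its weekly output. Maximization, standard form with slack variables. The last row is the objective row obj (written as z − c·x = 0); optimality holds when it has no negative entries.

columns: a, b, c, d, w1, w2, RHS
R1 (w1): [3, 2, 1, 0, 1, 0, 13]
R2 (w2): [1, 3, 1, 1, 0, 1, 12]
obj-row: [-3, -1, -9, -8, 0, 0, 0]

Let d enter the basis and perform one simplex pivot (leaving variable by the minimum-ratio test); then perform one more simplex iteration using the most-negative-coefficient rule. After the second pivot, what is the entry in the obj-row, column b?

26

Ratio test on column d — row 1: entry 0 ≤ 0; row 2: 12/1 = 12. Minimum is 12 at row 2 (w2 leaves); pivot element 1.
Divide row 2 by 1; eliminate column d from the other rows.
Second iteration: most negative obj-row entry is -1 in column c, so c enters.
Ratio test on column c — row 1: 13/1 = 13; row 2: 12/1 = 12. Minimum is 12 at row 2 (d leaves); pivot element 1.
Divide row 2 by 1; eliminate column c from the other rows.
After both pivots, the entry at the obj-row, column b is 26.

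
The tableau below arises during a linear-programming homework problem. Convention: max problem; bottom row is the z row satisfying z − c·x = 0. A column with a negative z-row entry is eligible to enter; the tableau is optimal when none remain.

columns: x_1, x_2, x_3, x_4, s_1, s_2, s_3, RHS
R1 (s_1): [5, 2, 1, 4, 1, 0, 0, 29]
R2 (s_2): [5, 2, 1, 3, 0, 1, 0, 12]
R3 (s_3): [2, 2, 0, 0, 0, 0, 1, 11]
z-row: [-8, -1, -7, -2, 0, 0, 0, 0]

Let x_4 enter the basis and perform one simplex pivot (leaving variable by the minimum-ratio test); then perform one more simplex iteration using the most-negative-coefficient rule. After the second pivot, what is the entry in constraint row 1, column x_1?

0

Ratio test on column x_4 — row 1: 29/4 = 29/4; row 2: 12/3 = 4; row 3: entry 0 ≤ 0. Minimum is 4 at row 2 (s_2 leaves); pivot element 3.
Divide row 2 by 3; eliminate column x_4 from the other rows.
Second iteration: most negative z-row entry is -19/3 in column x_3, so x_3 enters.
Ratio test on column x_3 — row 1: entry -1/3 ≤ 0; row 2: 4/(1/3) = 12; row 3: entry 0 ≤ 0. Minimum is 12 at row 2 (x_4 leaves); pivot element 1/3.
Divide row 2 by 1/3; eliminate column x_3 from the other rows.
After both pivots, the entry at constraint row 1, column x_1 is 0.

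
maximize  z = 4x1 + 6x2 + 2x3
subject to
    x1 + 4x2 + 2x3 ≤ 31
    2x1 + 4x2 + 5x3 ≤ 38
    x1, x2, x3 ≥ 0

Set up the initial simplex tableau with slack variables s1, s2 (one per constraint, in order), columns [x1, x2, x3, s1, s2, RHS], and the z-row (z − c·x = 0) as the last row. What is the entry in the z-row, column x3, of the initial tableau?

The z-row carries the negated objective coefficients: the x3 entry is -2.

-2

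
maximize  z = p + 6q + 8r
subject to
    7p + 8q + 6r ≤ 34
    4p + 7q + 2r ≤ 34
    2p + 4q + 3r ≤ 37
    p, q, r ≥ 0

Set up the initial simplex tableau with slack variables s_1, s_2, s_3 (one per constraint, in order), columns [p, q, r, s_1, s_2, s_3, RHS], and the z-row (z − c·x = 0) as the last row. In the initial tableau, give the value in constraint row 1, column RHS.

34

The RHS of constraint 1 is b_1 = 34.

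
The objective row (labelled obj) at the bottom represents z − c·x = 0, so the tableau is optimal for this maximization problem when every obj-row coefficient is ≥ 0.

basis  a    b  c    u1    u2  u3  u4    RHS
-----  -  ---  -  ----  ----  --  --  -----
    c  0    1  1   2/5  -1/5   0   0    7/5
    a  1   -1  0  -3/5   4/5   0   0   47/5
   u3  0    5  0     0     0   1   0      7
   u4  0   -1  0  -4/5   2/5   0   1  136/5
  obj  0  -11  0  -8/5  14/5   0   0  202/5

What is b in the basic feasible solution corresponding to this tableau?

b is not in the basis, so in the current basic feasible solution b = 0.

0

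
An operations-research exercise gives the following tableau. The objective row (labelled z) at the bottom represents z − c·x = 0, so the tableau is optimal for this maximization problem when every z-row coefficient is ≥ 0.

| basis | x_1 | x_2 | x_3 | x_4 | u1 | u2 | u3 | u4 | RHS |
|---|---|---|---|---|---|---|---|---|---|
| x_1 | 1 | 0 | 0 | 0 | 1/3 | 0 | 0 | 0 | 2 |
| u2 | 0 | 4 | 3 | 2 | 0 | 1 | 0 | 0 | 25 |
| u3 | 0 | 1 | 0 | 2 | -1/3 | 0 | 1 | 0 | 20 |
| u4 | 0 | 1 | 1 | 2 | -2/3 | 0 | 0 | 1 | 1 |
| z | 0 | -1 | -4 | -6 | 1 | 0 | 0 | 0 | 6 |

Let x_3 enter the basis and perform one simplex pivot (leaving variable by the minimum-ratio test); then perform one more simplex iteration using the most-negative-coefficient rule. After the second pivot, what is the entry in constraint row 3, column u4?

Ratio test on column x_3 — row 1: entry 0 ≤ 0; row 2: 25/3 = 25/3; row 3: entry 0 ≤ 0; row 4: 1/1 = 1. Minimum is 1 at row 4 (u4 leaves); pivot element 1.
Divide row 4 by 1; eliminate column x_3 from the other rows.
Second iteration: most negative z-row entry is -5/3 in column u1, so u1 enters.
Ratio test on column u1 — row 1: 2/(1/3) = 6; row 2: 22/2 = 11; row 3: entry -1/3 ≤ 0; row 4: entry -2/3 ≤ 0. Minimum is 6 at row 1 (x_1 leaves); pivot element 1/3.
Divide row 1 by 1/3; eliminate column u1 from the other rows.
After both pivots, the entry at constraint row 3, column u4 is 0.

0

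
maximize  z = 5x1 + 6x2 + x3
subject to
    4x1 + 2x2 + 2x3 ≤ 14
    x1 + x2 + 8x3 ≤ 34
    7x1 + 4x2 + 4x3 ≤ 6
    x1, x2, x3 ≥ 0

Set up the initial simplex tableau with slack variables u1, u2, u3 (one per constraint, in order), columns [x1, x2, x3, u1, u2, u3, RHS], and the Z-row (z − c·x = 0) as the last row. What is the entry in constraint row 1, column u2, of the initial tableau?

Slack u2 belongs to constraint 2; its column is the unit vector e_2, so the entry in row 1 is 0.

0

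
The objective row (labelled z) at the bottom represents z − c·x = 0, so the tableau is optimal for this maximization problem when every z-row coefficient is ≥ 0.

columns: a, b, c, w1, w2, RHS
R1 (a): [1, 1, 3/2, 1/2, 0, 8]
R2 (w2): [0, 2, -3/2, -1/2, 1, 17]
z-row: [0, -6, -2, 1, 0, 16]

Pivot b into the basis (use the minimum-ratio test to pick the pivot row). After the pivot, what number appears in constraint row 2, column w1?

-3/2

Ratio test on column b — row 1: 8/1 = 8; row 2: 17/2 = 17/2. Minimum is 8 at row 1 (a leaves); pivot element 1.
Divide row 1 by 1; eliminate column b from the other rows.
Row 2 update in column w1: -1/2 − 2·(1/2) = -3/2.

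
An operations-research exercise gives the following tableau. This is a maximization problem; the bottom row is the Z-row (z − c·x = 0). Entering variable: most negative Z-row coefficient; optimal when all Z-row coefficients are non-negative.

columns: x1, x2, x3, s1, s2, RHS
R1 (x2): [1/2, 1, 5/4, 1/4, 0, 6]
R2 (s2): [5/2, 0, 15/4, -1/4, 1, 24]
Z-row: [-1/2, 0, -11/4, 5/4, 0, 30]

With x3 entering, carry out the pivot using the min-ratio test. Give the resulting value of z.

216/5

Ratio test on column x3 — row 1: 6/(5/4) = 24/5; row 2: 24/(15/4) = 32/5. Minimum is 24/5 at row 1 (x2 leaves); pivot element 5/4.
Pivot on row 1; the Z-row RHS becomes 30 − (-11/4)·(24/5) = 216/5.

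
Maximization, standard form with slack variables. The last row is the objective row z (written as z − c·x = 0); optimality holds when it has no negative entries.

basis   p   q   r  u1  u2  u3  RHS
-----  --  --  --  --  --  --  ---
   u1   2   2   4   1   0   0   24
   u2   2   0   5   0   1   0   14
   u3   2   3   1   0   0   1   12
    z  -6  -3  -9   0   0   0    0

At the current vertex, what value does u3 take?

u3 is basic (row 3); its value is the RHS of that row, 12.

12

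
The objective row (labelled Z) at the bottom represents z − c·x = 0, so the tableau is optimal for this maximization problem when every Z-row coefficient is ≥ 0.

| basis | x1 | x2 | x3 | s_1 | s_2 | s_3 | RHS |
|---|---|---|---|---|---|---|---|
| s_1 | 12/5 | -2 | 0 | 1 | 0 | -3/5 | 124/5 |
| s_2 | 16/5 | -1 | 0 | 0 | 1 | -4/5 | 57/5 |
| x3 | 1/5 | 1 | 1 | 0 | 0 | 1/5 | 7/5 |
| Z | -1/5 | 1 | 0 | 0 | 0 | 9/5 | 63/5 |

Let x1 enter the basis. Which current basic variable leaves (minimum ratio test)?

Column x1 entries and ratios — s_1: (124/5)/(12/5) = 31/3; s_2: (57/5)/(16/5) = 57/16; x3: (7/5)/(1/5) = 7.
Smallest ratio is 57/16 in the row of s_2, so s_2 leaves.

s_2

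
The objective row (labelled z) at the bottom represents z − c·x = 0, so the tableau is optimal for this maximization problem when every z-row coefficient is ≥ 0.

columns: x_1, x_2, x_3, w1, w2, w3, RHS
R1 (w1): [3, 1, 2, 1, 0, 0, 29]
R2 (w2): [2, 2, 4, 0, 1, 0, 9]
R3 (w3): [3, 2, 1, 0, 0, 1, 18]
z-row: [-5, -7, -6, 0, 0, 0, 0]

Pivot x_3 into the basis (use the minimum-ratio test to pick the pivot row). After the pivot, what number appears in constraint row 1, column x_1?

2

Ratio test on column x_3 — row 1: 29/2 = 29/2; row 2: 9/4 = 9/4; row 3: 18/1 = 18. Minimum is 9/4 at row 2 (w2 leaves); pivot element 4.
Divide row 2 by 4; eliminate column x_3 from the other rows.
Row 1 update in column x_1: 3 − 2·(1/2) = 2.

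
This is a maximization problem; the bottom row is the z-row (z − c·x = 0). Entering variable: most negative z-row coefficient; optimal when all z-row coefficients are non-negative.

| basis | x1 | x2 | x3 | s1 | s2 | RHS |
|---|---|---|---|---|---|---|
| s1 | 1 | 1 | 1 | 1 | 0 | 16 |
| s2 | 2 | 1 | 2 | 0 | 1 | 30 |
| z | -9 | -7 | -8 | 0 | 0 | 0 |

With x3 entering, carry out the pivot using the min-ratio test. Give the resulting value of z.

120

Ratio test on column x3 — row 1: 16/1 = 16; row 2: 30/2 = 15. Minimum is 15 at row 2 (s2 leaves); pivot element 2.
Pivot on row 2; the z-row RHS becomes 0 − (-8)·15 = 120.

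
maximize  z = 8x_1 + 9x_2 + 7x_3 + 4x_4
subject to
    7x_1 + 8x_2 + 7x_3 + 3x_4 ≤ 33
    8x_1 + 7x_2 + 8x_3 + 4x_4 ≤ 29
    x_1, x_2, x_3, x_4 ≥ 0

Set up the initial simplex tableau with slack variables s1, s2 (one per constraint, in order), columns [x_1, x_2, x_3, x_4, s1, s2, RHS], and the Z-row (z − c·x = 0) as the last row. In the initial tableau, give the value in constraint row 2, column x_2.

Constraint 2 has coefficient 7 on x_2.

7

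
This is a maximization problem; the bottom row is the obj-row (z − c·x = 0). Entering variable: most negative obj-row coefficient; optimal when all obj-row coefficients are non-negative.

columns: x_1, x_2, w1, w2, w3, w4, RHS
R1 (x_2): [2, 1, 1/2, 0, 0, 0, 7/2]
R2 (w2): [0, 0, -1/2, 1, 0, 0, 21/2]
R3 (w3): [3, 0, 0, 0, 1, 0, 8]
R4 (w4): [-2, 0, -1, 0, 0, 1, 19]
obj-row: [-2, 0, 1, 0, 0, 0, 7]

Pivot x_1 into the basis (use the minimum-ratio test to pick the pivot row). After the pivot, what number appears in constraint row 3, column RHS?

Ratio test on column x_1 — row 1: (7/2)/2 = 7/4; row 2: entry 0 ≤ 0; row 3: 8/3 = 8/3; row 4: entry -2 ≤ 0. Minimum is 7/4 at row 1 (x_2 leaves); pivot element 2.
Divide row 1 by 2; eliminate column x_1 from the other rows.
Row 3 update in column RHS: 8 − 3·(7/4) = 11/4.

11/4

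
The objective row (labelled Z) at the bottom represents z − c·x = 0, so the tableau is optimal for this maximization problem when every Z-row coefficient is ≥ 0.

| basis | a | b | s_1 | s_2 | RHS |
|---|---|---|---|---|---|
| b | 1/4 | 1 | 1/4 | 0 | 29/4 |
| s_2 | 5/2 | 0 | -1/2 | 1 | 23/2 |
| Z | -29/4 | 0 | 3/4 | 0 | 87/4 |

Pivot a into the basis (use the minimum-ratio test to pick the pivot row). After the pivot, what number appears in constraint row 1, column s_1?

Ratio test on column a — row 1: (29/4)/(1/4) = 29; row 2: (23/2)/(5/2) = 23/5. Minimum is 23/5 at row 2 (s_2 leaves); pivot element 5/2.
Divide row 2 by 5/2; eliminate column a from the other rows.
Row 1 update in column s_1: 1/4 − (1/4)·(-1/5) = 3/10.

3/10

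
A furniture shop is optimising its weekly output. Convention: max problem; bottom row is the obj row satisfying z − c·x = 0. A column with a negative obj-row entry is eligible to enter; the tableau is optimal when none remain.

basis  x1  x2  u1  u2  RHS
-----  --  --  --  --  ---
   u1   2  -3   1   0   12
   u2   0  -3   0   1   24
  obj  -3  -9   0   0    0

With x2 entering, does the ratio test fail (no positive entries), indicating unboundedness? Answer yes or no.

yes

Every constraint-row entry in column x2 is ≤ 0, so increasing x2 is unbounded.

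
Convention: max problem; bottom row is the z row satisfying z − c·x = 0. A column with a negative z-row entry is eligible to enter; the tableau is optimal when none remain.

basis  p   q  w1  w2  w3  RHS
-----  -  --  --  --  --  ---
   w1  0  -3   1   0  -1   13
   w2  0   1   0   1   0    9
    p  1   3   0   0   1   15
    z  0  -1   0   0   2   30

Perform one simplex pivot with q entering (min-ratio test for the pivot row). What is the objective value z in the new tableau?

Ratio test on column q — row 1: entry -3 ≤ 0; row 2: 9/1 = 9; row 3: 15/3 = 5. Minimum is 5 at row 3 (p leaves); pivot element 3.
Pivot on row 3; the z-row RHS becomes 30 − (-1)·5 = 35.

35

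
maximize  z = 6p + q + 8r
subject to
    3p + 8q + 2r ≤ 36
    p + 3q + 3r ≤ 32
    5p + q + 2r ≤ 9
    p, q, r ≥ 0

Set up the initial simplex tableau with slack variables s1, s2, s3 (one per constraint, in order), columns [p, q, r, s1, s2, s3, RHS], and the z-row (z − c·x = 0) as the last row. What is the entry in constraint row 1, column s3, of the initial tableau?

0

Slack s3 belongs to constraint 3; its column is the unit vector e_3, so the entry in row 1 is 0.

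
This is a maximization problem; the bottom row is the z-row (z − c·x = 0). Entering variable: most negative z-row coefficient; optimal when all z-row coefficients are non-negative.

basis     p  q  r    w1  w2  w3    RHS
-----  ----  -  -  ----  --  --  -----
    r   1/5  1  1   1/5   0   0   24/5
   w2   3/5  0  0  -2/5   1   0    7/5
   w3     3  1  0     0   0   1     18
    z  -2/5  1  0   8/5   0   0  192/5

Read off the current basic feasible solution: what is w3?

w3 is basic (row 3); its value is the RHS of that row, 18.

18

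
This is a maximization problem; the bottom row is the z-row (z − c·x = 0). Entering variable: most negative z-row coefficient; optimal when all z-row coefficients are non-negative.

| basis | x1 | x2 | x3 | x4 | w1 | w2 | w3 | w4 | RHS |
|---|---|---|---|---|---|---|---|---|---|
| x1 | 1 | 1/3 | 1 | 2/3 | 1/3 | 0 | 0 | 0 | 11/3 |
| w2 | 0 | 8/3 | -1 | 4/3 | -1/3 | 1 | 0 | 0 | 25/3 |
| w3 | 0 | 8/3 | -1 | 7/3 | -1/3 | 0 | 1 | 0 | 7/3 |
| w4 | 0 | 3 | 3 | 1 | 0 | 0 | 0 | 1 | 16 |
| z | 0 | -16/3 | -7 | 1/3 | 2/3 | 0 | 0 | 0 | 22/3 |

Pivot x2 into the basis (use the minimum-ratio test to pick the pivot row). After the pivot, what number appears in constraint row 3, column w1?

-1/8

Ratio test on column x2 — row 1: (11/3)/(1/3) = 11; row 2: (25/3)/(8/3) = 25/8; row 3: (7/3)/(8/3) = 7/8; row 4: 16/3 = 16/3. Minimum is 7/8 at row 3 (w3 leaves); pivot element 8/3.
Divide row 3 by 8/3; eliminate column x2 from the other rows.
In the new row 3, the w1 entry is the old entry divided by the pivot: (-1/3)/(8/3) = -1/8.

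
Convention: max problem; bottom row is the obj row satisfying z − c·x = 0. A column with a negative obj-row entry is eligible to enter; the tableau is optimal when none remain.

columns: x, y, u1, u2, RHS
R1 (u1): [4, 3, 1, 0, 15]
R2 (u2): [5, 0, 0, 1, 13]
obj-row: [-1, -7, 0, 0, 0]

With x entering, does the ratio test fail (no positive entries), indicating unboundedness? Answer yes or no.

no

Column x has positive entries in row(s) 1, 2, so the ratio test bounds it — not unbounded.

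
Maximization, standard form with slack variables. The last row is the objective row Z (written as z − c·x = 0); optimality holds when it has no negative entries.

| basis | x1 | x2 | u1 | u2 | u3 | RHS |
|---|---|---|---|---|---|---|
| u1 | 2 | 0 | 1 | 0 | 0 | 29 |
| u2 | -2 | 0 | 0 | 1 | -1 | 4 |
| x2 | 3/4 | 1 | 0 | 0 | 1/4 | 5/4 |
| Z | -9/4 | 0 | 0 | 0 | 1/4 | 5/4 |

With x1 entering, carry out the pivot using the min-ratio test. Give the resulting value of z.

5

Ratio test on column x1 — row 1: 29/2 = 29/2; row 2: entry -2 ≤ 0; row 3: (5/4)/(3/4) = 5/3. Minimum is 5/3 at row 3 (x2 leaves); pivot element 3/4.
Pivot on row 3; the Z-row RHS becomes 5/4 − (-9/4)·(5/3) = 5.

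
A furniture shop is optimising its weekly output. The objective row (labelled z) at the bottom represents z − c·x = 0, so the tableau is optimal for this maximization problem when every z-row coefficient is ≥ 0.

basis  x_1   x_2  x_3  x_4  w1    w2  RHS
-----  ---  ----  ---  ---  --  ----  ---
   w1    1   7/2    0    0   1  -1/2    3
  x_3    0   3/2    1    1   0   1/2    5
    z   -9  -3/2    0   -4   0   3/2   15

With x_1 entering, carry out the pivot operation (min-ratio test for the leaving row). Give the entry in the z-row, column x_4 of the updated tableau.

-4

Ratio test on column x_1 — row 1: 3/1 = 3; row 2: entry 0 ≤ 0. Minimum is 3 at row 1 (w1 leaves); pivot element 1.
Divide row 1 by 1; eliminate column x_1 from the other rows.
z-row update in column x_4: -4 − (-9)·0 = -4.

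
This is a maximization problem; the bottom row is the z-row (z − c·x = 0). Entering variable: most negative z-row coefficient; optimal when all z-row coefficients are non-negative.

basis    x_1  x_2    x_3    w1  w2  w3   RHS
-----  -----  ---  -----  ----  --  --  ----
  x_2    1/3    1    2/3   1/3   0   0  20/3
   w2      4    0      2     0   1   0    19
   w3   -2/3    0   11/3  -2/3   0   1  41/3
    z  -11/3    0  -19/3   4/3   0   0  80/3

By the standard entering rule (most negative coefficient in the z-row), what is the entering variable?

Negative z-row entries: x_1: -11/3, x_3: -19/3.
The most negative is -19/3 in column x_3, so x_3 enters.

x_3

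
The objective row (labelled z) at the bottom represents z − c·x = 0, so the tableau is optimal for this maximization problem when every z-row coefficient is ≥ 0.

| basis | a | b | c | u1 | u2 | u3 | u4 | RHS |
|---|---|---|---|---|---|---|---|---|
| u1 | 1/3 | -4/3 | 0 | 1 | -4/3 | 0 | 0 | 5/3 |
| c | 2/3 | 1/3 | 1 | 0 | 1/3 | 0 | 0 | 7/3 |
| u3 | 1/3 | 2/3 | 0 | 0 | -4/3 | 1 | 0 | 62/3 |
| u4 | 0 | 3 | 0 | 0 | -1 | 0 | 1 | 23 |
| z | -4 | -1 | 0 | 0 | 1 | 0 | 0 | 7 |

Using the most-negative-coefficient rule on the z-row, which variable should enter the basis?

a

Negative z-row entries: a: -4, b: -1.
The most negative is -4 in column a, so a enters.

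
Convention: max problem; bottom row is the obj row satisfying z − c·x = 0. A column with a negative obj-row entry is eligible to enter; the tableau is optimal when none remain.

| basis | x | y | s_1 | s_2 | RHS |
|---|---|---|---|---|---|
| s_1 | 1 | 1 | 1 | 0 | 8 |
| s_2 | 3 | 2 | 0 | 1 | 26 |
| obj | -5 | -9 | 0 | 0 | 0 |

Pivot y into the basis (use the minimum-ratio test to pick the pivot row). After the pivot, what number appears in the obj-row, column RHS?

72

Ratio test on column y — row 1: 8/1 = 8; row 2: 26/2 = 13. Minimum is 8 at row 1 (s_1 leaves); pivot element 1.
Divide row 1 by 1; eliminate column y from the other rows.
obj-row update in column RHS: 0 − (-9)·8 = 72.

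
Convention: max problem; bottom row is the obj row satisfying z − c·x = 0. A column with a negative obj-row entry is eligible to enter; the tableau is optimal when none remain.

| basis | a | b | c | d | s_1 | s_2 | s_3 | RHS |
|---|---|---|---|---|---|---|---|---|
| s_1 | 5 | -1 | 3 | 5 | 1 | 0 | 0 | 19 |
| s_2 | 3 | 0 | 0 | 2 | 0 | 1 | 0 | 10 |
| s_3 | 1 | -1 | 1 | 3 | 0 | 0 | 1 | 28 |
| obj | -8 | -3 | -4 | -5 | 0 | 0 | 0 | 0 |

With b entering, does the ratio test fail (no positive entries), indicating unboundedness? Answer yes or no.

yes

Every constraint-row entry in column b is ≤ 0, so increasing b is unbounded.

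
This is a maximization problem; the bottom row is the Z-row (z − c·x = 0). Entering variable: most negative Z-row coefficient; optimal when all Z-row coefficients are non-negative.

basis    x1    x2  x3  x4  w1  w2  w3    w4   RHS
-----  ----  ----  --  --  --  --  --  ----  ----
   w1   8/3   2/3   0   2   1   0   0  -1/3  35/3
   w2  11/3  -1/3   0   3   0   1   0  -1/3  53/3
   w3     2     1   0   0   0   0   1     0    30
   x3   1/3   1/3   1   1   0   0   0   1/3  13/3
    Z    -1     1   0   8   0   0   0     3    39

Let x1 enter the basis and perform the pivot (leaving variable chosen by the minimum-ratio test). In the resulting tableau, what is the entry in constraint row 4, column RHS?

Ratio test on column x1 — row 1: (35/3)/(8/3) = 35/8; row 2: (53/3)/(11/3) = 53/11; row 3: 30/2 = 15; row 4: (13/3)/(1/3) = 13. Minimum is 35/8 at row 1 (w1 leaves); pivot element 8/3.
Divide row 1 by 8/3; eliminate column x1 from the other rows.
Row 4 update in column RHS: 13/3 − (1/3)·(35/8) = 23/8.

23/8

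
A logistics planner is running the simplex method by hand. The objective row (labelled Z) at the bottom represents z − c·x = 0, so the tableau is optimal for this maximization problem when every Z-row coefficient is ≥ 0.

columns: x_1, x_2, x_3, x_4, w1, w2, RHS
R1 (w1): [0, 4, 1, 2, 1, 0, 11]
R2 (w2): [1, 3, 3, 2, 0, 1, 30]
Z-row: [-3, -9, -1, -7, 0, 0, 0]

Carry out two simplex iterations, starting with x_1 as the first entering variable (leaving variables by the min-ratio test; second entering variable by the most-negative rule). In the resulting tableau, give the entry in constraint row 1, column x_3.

1/2

Ratio test on column x_1 — row 1: entry 0 ≤ 0; row 2: 30/1 = 30. Minimum is 30 at row 2 (w2 leaves); pivot element 1.
Divide row 2 by 1; eliminate column x_1 from the other rows.
Second iteration: most negative Z-row entry is -1 in column x_4, so x_4 enters.
Ratio test on column x_4 — row 1: 11/2 = 11/2; row 2: 30/2 = 15. Minimum is 11/2 at row 1 (w1 leaves); pivot element 2.
Divide row 1 by 2; eliminate column x_4 from the other rows.
After both pivots, the entry at constraint row 1, column x_3 is 1/2.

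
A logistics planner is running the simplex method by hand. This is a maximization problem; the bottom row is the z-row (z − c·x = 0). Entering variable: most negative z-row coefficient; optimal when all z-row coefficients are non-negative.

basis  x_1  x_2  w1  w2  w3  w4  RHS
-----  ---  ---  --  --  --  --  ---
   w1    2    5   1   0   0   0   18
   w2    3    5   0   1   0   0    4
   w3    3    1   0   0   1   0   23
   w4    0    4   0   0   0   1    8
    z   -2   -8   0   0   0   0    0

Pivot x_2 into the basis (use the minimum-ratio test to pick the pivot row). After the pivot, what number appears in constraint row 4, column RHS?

24/5

Ratio test on column x_2 — row 1: 18/5 = 18/5; row 2: 4/5 = 4/5; row 3: 23/1 = 23; row 4: 8/4 = 2. Minimum is 4/5 at row 2 (w2 leaves); pivot element 5.
Divide row 2 by 5; eliminate column x_2 from the other rows.
Row 4 update in column RHS: 8 − 4·(4/5) = 24/5.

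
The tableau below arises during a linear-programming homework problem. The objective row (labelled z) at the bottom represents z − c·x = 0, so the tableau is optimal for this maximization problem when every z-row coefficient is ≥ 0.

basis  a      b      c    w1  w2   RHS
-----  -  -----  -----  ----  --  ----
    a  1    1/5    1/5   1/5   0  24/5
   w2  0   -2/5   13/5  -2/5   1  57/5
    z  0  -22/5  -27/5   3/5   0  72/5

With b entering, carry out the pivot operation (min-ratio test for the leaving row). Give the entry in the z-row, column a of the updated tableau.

Ratio test on column b — row 1: (24/5)/(1/5) = 24; row 2: entry -2/5 ≤ 0. Minimum is 24 at row 1 (a leaves); pivot element 1/5.
Divide row 1 by 1/5; eliminate column b from the other rows.
z-row update in column a: 0 − (-22/5)·5 = 22.

22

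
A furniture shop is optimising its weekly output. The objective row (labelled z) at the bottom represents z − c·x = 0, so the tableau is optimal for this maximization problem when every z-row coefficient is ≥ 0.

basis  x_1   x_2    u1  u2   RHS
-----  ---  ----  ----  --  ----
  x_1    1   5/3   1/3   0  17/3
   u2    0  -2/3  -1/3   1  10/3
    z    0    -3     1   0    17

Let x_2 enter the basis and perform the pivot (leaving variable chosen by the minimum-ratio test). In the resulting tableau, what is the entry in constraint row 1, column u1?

1/5

Ratio test on column x_2 — row 1: (17/3)/(5/3) = 17/5; row 2: entry -2/3 ≤ 0. Minimum is 17/5 at row 1 (x_1 leaves); pivot element 5/3.
Divide row 1 by 5/3; eliminate column x_2 from the other rows.
In the new row 1, the u1 entry is the old entry divided by the pivot: (1/3)/(5/3) = 1/5.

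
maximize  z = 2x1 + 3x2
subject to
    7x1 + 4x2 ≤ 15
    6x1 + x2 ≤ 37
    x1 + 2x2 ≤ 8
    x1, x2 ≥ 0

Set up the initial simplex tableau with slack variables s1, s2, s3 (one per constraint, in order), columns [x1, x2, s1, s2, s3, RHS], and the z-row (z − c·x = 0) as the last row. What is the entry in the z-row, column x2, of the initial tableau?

-3

The z-row carries the negated objective coefficients: the x2 entry is -3.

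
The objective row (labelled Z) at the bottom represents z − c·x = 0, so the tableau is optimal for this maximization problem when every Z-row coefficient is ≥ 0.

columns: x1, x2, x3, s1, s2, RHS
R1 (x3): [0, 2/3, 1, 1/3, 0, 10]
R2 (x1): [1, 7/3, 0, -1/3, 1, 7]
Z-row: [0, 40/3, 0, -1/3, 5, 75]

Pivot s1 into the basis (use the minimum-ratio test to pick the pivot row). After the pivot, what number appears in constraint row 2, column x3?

1

Ratio test on column s1 — row 1: 10/(1/3) = 30; row 2: entry -1/3 ≤ 0. Minimum is 30 at row 1 (x3 leaves); pivot element 1/3.
Divide row 1 by 1/3; eliminate column s1 from the other rows.
Row 2 update in column x3: 0 − (-1/3)·3 = 1.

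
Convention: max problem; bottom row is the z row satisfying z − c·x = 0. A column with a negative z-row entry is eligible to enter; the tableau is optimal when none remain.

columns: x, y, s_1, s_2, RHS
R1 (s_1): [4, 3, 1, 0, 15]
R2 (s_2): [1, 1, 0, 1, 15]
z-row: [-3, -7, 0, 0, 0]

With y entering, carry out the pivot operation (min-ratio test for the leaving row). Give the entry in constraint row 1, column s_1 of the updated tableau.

1/3

Ratio test on column y — row 1: 15/3 = 5; row 2: 15/1 = 15. Minimum is 5 at row 1 (s_1 leaves); pivot element 3.
Divide row 1 by 3; eliminate column y from the other rows.
In the new row 1, the s_1 entry is the old entry divided by the pivot: 1/3 = 1/3.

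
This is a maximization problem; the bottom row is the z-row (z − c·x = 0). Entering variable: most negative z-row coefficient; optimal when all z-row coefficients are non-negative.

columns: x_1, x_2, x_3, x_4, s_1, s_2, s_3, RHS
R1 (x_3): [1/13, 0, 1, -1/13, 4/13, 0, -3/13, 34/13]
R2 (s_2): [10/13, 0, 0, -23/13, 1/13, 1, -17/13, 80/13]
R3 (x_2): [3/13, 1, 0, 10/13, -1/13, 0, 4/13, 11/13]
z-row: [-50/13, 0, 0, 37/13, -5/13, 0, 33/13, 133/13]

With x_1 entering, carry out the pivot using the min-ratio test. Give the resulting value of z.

73/3

Ratio test on column x_1 — row 1: (34/13)/(1/13) = 34; row 2: (80/13)/(10/13) = 8; row 3: (11/13)/(3/13) = 11/3. Minimum is 11/3 at row 3 (x_2 leaves); pivot element 3/13.
Pivot on row 3; the z-row RHS becomes 133/13 − (-50/13)·(11/3) = 73/3.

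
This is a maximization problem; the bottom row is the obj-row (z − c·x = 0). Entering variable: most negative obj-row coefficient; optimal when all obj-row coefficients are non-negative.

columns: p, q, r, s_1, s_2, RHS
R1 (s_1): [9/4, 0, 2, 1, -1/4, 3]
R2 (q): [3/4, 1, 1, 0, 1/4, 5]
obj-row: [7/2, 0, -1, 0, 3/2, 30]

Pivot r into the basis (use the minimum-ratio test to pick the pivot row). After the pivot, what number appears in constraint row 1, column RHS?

Ratio test on column r — row 1: 3/2 = 3/2; row 2: 5/1 = 5. Minimum is 3/2 at row 1 (s_1 leaves); pivot element 2.
Divide row 1 by 2; eliminate column r from the other rows.
In the new row 1, the RHS entry is the old entry divided by the pivot: 3/2 = 3/2.

3/2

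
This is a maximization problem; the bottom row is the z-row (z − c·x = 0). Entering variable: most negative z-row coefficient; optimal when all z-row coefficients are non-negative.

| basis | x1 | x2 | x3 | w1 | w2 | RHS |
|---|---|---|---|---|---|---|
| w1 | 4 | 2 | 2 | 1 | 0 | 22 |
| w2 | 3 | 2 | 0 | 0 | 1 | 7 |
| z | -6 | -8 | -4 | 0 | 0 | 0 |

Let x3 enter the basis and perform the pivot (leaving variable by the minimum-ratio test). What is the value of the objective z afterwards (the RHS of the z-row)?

Ratio test on column x3 — row 1: 22/2 = 11; row 2: entry 0 ≤ 0. Minimum is 11 at row 1 (w1 leaves); pivot element 2.
Pivot on row 1; the z-row RHS becomes 0 − (-4)·11 = 44.

44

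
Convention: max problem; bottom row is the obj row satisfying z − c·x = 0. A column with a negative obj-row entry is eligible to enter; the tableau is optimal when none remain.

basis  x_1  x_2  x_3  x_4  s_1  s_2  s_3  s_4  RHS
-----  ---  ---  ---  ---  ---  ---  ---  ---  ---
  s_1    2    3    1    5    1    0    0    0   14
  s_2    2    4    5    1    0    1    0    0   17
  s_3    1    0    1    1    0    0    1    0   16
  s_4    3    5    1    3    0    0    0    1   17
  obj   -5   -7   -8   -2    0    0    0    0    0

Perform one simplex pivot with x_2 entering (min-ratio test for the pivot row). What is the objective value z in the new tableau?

Ratio test on column x_2 — row 1: 14/3 = 14/3; row 2: 17/4 = 17/4; row 3: entry 0 ≤ 0; row 4: 17/5 = 17/5. Minimum is 17/5 at row 4 (s_4 leaves); pivot element 5.
Pivot on row 4; the obj-row RHS becomes 0 − (-7)·(17/5) = 119/5.

119/5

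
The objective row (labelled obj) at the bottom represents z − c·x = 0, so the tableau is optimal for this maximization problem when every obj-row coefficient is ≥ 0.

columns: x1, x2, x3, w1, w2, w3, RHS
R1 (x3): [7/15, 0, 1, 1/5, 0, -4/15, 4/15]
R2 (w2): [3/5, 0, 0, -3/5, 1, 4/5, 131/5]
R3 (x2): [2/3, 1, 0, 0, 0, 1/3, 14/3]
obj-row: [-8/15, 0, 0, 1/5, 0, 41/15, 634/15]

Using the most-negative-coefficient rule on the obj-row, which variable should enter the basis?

x1

Negative obj-row entries: x1: -8/15.
The most negative is -8/15 in column x1, so x1 enters.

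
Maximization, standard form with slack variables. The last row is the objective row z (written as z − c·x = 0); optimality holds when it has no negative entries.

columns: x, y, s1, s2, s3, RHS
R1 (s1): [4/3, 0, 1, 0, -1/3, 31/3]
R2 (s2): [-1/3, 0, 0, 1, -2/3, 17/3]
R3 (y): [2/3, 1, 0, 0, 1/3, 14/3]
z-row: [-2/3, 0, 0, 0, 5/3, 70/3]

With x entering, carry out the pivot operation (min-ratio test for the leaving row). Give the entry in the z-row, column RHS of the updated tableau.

Ratio test on column x — row 1: (31/3)/(4/3) = 31/4; row 2: entry -1/3 ≤ 0; row 3: (14/3)/(2/3) = 7. Minimum is 7 at row 3 (y leaves); pivot element 2/3.
Divide row 3 by 2/3; eliminate column x from the other rows.
z-row update in column RHS: 70/3 − (-2/3)·7 = 28.

28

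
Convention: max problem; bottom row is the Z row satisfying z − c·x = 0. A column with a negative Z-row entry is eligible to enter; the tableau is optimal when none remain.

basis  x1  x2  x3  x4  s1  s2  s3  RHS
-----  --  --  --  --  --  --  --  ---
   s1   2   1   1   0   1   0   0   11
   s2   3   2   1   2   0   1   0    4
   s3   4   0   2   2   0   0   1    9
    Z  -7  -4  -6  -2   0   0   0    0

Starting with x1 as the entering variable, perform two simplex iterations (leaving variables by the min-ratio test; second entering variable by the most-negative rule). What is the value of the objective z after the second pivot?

Ratio test on column x1 — row 1: 11/2 = 11/2; row 2: 4/3 = 4/3; row 3: 9/4 = 9/4. Minimum is 4/3 at row 2 (s2 leaves); pivot element 3.
Pivot on row 2; the Z-row RHS becomes 0 − (-7)·(4/3) = 28/3.
Next entering variable (most negative Z-row entry -11/3): x3.
Ratio test on column x3 — row 1: (25/3)/(1/3) = 25; row 2: (4/3)/(1/3) = 4; row 3: (11/3)/(2/3) = 11/2. Minimum is 4 at row 2 (x1 leaves); pivot element 1/3.
After the second pivot the Z-row RHS is 28/3 − (-11/3)·4 = 24.

24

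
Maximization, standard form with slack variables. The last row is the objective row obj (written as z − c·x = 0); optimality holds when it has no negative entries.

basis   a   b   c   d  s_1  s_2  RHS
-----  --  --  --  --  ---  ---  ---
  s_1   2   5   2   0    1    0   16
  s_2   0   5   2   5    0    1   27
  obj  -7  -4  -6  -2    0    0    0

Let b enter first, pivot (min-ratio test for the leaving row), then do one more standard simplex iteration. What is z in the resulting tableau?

56

Ratio test on column b — row 1: 16/5 = 16/5; row 2: 27/5 = 27/5. Minimum is 16/5 at row 1 (s_1 leaves); pivot element 5.
Pivot on row 1; the obj-row RHS becomes 0 − (-4)·(16/5) = 64/5.
Next entering variable (most negative obj-row entry -27/5): a.
Ratio test on column a — row 1: (16/5)/(2/5) = 8; row 2: entry -2 ≤ 0. Minimum is 8 at row 1 (b leaves); pivot element 2/5.
After the second pivot the obj-row RHS is 64/5 − (-27/5)·8 = 56.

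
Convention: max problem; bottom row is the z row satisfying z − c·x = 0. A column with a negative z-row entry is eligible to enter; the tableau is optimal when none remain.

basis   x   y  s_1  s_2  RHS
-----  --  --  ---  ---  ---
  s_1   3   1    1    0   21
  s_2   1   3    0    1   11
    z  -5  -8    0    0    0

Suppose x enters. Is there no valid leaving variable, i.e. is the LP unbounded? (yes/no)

no

Column x has positive entries in row(s) 1, 2, so the ratio test bounds it — not unbounded.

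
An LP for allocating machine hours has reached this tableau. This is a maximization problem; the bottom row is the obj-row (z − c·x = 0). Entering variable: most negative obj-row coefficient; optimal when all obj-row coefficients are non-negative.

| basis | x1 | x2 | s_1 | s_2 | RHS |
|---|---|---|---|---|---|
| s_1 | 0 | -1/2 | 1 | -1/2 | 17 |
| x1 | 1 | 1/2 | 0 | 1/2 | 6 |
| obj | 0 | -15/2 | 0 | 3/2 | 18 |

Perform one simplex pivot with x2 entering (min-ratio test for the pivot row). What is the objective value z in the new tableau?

Ratio test on column x2 — row 1: entry -1/2 ≤ 0; row 2: 6/(1/2) = 12. Minimum is 12 at row 2 (x1 leaves); pivot element 1/2.
Pivot on row 2; the obj-row RHS becomes 18 − (-15/2)·12 = 108.

108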